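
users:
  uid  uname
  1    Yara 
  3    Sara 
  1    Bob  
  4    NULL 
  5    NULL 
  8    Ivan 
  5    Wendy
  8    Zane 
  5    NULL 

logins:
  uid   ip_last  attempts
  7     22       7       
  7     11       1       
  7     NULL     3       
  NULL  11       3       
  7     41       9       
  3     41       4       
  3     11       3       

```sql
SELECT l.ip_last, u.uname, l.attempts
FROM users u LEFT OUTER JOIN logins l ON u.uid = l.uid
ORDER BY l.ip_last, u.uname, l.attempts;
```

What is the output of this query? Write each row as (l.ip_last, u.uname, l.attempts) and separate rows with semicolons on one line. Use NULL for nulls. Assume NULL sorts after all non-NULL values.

LEFT JOIN keeps every row from `users`; unmatched rows get NULL for `logins`'s columns.
Matching on u.uid = l.uid. A NULL in a compared column never satisfies the condition.
Matched pairs: 2; unmatched u rows kept: 8.

(11, Sara, 3); (41, Sara, 4); (NULL, Bob, NULL); (NULL, Ivan, NULL); (NULL, Wendy, NULL); (NULL, Yara, NULL); (NULL, Zane, NULL); (NULL, NULL, NULL); (NULL, NULL, NULL); (NULL, NULL, NULL)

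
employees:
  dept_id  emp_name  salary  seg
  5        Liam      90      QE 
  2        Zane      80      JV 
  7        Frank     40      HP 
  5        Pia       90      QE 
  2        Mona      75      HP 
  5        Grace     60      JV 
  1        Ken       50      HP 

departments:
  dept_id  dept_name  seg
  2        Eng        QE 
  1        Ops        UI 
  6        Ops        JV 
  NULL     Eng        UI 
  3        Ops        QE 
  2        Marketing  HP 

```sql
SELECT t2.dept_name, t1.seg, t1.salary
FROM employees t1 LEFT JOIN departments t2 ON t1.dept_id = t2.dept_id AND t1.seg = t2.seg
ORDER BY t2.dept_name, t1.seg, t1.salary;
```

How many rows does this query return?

7

LEFT JOIN keeps every row from `employees`; unmatched rows get NULL for `departments`'s columns.
Matching on t1.dept_id = t2.dept_id AND t1.seg = t2.seg. A NULL in a compared column never satisfies the condition.
- t1 (dept_id=5, seg=QE) has no partner → padded with NULL.
- t1 (dept_id=2, seg=JV) has no partner → padded with NULL.
- t1 (dept_id=7, seg=HP) has no partner → padded with NULL.
- t1 (dept_id=5, seg=QE) has no partner → padded with NULL.
- t1 (dept_id=2, seg=HP) pairs with 1 row(s) of t2.
- t1 (dept_id=5, seg=JV) has no partner → padded with NULL.
- t1 (dept_id=1, seg=HP) has no partner → padded with NULL.
Total: 1 matched + 6 padded = 7 rows.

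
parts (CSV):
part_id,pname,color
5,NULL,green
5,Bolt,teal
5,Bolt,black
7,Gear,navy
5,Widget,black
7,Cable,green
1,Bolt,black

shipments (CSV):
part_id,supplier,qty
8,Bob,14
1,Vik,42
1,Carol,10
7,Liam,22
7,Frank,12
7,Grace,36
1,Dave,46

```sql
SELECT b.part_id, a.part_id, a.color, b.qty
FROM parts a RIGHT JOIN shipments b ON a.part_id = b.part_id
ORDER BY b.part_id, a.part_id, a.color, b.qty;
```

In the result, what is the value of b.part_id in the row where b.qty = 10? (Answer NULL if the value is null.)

RIGHT JOIN keeps every row from `shipments`; unmatched rows get NULL for `parts`'s columns.
Matching on a.part_id = b.part_id.
- a (part_id=5) has no partner in b.
- a (part_id=5) has no partner in b.
- a (part_id=5) has no partner in b.
- a (part_id=7) pairs with 3 row(s) of b.
- a (part_id=5) has no partner in b.
- a (part_id=7) pairs with 3 row(s) of b.
- a (part_id=1) pairs with 3 row(s) of b.
- plus 1 unmatched b row(s), each kept with NULL a columns.

1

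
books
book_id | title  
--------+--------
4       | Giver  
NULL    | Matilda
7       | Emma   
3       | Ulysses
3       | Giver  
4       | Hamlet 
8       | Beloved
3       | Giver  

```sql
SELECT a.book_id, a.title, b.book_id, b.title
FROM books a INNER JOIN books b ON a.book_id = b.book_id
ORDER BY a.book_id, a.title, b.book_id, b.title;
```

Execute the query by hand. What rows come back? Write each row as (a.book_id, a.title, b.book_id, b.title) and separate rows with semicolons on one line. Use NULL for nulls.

INNER JOIN keeps only pairs where the ON condition holds.
Matching on a.book_id = b.book_id. A NULL in a compared column never satisfies the condition.
- book_id=4: 2 matching b row(s), so 2 row(s) emitted.
- book_id=NULL: no matching b row, dropped.
- book_id=7: 1 matching b row(s), so 1 row(s) emitted.
- book_id=3: 3 matching b row(s), so 3 row(s) emitted.
- book_id=3: 3 matching b row(s), so 3 row(s) emitted.
- book_id=4: 2 matching b row(s), so 2 row(s) emitted.
- book_id=8: 1 matching b row(s), so 1 row(s) emitted.
- book_id=3: 3 matching b row(s), so 3 row(s) emitted.

(3, Giver, 3, Giver); (3, Giver, 3, Giver); (3, Giver, 3, Giver); (3, Giver, 3, Giver); (3, Giver, 3, Ulysses); (3, Giver, 3, Ulysses); (3, Ulysses, 3, Giver); (3, Ulysses, 3, Giver); (3, Ulysses, 3, Ulysses); (4, Giver, 4, Giver); (4, Giver, 4, Hamlet); (4, Hamlet, 4, Giver); (4, Hamlet, 4, Hamlet); (7, Emma, 7, Emma); (8, Beloved, 8, Beloved)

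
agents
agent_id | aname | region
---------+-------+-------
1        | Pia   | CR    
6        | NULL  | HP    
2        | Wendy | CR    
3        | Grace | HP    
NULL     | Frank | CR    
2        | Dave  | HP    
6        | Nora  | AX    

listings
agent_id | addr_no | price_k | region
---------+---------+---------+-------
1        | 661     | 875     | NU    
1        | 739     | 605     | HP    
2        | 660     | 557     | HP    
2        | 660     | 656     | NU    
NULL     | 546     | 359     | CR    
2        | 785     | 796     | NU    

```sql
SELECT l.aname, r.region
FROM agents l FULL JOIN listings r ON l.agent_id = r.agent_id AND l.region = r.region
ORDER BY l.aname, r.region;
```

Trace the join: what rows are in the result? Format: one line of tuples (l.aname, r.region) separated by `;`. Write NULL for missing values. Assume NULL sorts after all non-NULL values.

(Dave, HP); (Frank, NULL); (Grace, NULL); (Nora, NULL); (Pia, NULL); (Wendy, NULL); (NULL, CR); (NULL, HP); (NULL, NU); (NULL, NU); (NULL, NU); (NULL, NULL)

FULL OUTER JOIN keeps every row from both sides; unmatched rows get NULL for the other side's columns.
Matching on l.agent_id = r.agent_id AND l.region = r.region. A NULL in a compared column never satisfies the condition.
- l row (agent_id=1, region=CR): no match → kept, r columns NULL.
- l row (agent_id=6, region=HP): no match → kept, r columns NULL.
- l row (agent_id=2, region=CR): no match → kept, r columns NULL.
- l row (agent_id=3, region=HP): no match → kept, r columns NULL.
- l row (agent_id=NULL, region=CR): no match → kept, r columns NULL.
- l row (agent_id=2, region=HP): matches 1 r row(s) → 1 output row(s).
- l row (agent_id=6, region=AX): no match → kept, r columns NULL.
- plus 5 unmatched r row(s), each kept with NULL l columns.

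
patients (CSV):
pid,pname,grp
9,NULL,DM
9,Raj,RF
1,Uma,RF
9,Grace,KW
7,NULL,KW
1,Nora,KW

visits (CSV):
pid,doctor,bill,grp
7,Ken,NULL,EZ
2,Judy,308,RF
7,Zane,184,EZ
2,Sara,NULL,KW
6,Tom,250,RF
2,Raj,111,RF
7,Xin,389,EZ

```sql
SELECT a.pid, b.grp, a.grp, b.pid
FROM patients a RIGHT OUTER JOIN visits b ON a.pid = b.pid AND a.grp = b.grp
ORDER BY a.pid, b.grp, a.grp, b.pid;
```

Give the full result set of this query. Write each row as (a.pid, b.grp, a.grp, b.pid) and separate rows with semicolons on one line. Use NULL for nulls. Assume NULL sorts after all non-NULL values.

(NULL, EZ, NULL, 7); (NULL, EZ, NULL, 7); (NULL, EZ, NULL, 7); (NULL, KW, NULL, 2); (NULL, RF, NULL, 2); (NULL, RF, NULL, 2); (NULL, RF, NULL, 6)

RIGHT JOIN keeps every row from `visits`; unmatched rows get NULL for `patients`'s columns.
Matching on a.pid = b.pid AND a.grp = b.grp.
- a[0] pid=9, grp=DM → no match.
- a[1] pid=9, grp=RF → no match.
- a[2] pid=1, grp=RF → no match.
- a[3] pid=9, grp=KW → no match.
- a[4] pid=7, grp=KW → no match.
- a[5] pid=1, grp=KW → no match.
- 7 b row(s) had no a match → kept, a columns NULL.
After projecting and ordering:
a.pid | b.grp | a.grp | b.pid
NULL | EZ | NULL | 7
NULL | EZ | NULL | 7
NULL | EZ | NULL | 7
NULL | KW | NULL | 2
NULL | RF | NULL | 2
NULL | RF | NULL | 2
NULL | RF | NULL | 6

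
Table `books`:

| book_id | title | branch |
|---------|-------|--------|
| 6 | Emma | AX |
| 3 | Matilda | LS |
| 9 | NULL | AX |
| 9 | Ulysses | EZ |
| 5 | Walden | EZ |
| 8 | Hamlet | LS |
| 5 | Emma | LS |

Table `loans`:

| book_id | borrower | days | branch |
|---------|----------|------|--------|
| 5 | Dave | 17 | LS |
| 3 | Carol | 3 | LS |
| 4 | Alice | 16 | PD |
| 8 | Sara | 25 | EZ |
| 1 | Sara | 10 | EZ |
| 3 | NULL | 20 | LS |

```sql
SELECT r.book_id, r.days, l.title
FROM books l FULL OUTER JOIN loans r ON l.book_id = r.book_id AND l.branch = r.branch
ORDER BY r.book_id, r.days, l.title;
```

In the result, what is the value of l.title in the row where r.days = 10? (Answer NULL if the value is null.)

NULL

FULL OUTER JOIN keeps every row from both sides; unmatched rows get NULL for the other side's columns.
Matching on l.book_id = r.book_id AND l.branch = r.branch.
- l (book_id=6, branch=AX) has no partner → padded with NULL.
- l (book_id=3, branch=LS) pairs with 2 row(s) of r.
- l (book_id=9, branch=AX) has no partner → padded with NULL.
- l (book_id=9, branch=EZ) has no partner → padded with NULL.
- l (book_id=5, branch=EZ) has no partner → padded with NULL.
- l (book_id=8, branch=LS) has no partner → padded with NULL.
- l (book_id=5, branch=LS) pairs with 1 row(s) of r.
- 3 row(s) from r found no l partner → padded with NULL.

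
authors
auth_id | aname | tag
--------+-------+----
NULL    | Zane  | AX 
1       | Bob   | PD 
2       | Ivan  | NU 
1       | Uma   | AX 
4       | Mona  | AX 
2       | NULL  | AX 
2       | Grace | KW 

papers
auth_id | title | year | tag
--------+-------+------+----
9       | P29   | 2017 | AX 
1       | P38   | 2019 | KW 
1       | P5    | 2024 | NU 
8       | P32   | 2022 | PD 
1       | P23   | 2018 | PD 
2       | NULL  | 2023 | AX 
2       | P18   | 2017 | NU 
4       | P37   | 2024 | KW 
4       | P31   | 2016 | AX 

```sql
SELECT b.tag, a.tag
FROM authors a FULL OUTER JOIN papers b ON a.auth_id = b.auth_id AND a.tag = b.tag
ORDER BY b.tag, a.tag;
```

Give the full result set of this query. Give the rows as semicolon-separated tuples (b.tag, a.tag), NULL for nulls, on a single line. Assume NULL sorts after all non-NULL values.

FULL OUTER JOIN keeps every row from both sides; unmatched rows get NULL for the other side's columns.
Matching on a.auth_id = b.auth_id AND a.tag = b.tag. A NULL in a compared column never satisfies the condition.
- a row (auth_id=NULL, tag=AX): no match → kept, b columns NULL.
- a row (auth_id=1, tag=PD): matches 1 b row(s) → 1 output row(s).
- a row (auth_id=2, tag=NU): matches 1 b row(s) → 1 output row(s).
- a row (auth_id=1, tag=AX): no match → kept, b columns NULL.
- a row (auth_id=4, tag=AX): matches 1 b row(s) → 1 output row(s).
- a row (auth_id=2, tag=AX): matches 1 b row(s) → 1 output row(s).
- a row (auth_id=2, tag=KW): no match → kept, b columns NULL.
- 5 b row(s) had no a match → kept, a columns NULL.

(AX, AX); (AX, AX); (AX, NULL); (KW, NULL); (KW, NULL); (NU, NU); (NU, NULL); (PD, PD); (PD, NULL); (NULL, AX); (NULL, AX); (NULL, KW)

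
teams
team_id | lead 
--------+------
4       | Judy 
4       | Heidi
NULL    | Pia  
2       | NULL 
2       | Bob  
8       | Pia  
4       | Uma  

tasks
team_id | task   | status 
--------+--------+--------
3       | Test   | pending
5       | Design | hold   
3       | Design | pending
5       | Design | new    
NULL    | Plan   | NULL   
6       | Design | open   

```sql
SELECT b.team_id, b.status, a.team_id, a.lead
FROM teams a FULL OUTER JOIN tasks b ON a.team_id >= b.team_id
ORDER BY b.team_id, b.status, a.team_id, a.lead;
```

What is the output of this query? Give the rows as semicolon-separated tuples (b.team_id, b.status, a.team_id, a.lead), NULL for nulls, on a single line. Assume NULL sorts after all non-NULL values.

(3, pending, 4, Heidi); (3, pending, 4, Heidi); (3, pending, 4, Judy); (3, pending, 4, Judy); (3, pending, 4, Uma); (3, pending, 4, Uma); (3, pending, 8, Pia); (3, pending, 8, Pia); (5, hold, 8, Pia); (5, new, 8, Pia); (6, open, 8, Pia); (NULL, NULL, 2, Bob); (NULL, NULL, 2, NULL); (NULL, NULL, NULL, Pia); (NULL, NULL, NULL, NULL)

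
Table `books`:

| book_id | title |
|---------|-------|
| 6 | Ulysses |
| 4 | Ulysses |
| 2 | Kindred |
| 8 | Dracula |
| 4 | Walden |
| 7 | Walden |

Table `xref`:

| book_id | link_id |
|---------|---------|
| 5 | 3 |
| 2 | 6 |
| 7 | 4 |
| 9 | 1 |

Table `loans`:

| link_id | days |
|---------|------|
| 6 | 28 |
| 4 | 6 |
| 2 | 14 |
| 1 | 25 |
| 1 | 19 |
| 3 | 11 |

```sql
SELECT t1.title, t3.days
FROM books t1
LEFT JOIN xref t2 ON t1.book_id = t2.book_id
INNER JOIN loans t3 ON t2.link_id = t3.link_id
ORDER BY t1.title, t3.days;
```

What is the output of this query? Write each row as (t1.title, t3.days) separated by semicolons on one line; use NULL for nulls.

(Kindred, 28); (Walden, 6)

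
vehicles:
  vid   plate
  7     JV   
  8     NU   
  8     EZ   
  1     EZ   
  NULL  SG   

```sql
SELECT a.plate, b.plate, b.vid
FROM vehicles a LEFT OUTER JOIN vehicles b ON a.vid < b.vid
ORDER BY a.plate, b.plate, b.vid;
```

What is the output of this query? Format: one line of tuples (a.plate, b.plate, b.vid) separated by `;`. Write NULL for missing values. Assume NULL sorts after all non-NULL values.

(EZ, EZ, 8); (EZ, JV, 7); (EZ, NU, 8); (EZ, NULL, NULL); (JV, EZ, 8); (JV, NU, 8); (NU, NULL, NULL); (SG, NULL, NULL)

LEFT JOIN keeps every row from `vehicles a`; unmatched rows get NULL for `vehicles b`'s columns.
Matching on a.vid < b.vid. A NULL in a compared column never satisfies the condition.
- a[0] vid=7 → 2 match(es) in b → 2 row(s).
- a[1] vid=8 → no match; kept with NULLs on the b side.
- a[2] vid=8 → no match; kept with NULLs on the b side.
- a[3] vid=1 → 3 match(es) in b → 3 row(s).
- a[4] vid=NULL → no match; kept with NULLs on the b side.
After projecting and ordering:
a.plate | b.plate | b.vid
EZ | EZ | 8
EZ | JV | 7
EZ | NU | 8
EZ | NULL | NULL
JV | EZ | 8
JV | NU | 8
NU | NULL | NULL
SG | NULL | NULL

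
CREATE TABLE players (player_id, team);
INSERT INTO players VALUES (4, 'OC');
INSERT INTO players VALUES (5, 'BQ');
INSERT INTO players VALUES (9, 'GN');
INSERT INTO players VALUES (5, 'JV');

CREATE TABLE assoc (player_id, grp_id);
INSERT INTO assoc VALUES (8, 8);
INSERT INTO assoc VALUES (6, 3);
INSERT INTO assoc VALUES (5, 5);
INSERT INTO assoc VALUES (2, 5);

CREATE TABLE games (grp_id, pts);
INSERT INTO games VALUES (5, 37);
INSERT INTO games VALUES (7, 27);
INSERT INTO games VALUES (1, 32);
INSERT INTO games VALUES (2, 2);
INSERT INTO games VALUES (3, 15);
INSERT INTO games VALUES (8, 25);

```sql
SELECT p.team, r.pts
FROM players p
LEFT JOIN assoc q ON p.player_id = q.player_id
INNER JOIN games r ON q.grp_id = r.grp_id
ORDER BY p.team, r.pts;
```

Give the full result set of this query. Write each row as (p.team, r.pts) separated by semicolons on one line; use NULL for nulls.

(BQ, 37); (JV, 37)

Step 1 — p LEFT JOIN q on player_id → 4 row(s).
Then INNER JOIN `games r` on grp_id: keep only rows whose q.grp_id appears in r.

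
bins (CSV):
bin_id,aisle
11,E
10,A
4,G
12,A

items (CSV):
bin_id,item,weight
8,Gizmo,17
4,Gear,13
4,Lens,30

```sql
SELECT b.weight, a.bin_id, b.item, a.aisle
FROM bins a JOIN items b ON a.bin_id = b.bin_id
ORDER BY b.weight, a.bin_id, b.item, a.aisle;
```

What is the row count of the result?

2

INNER JOIN keeps only pairs where the ON condition holds.
Matching on a.bin_id = b.bin_id.
- bin_id=11: no matching b row, dropped.
- bin_id=10: no matching b row, dropped.
- bin_id=4: 2 matching b row(s), so 2 row(s) emitted.
- bin_id=12: no matching b row, dropped.
Total: 2 rows.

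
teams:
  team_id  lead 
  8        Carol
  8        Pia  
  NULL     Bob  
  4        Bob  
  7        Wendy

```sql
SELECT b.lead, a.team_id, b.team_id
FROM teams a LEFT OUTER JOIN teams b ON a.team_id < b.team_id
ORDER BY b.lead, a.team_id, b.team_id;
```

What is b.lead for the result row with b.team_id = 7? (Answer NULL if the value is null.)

Wendy

LEFT JOIN keeps every row from `teams a`; unmatched rows get NULL for `teams b`'s columns.
Matching on a.team_id < b.team_id. A NULL in a compared column never satisfies the condition.
- a row (team_id=8): no match → kept, b columns NULL.
- a row (team_id=8): no match → kept, b columns NULL.
- a row (team_id=NULL): no match → kept, b columns NULL.
- a row (team_id=4): matches 3 b row(s) → 3 output row(s).
- a row (team_id=7): matches 2 b row(s) → 2 output row(s).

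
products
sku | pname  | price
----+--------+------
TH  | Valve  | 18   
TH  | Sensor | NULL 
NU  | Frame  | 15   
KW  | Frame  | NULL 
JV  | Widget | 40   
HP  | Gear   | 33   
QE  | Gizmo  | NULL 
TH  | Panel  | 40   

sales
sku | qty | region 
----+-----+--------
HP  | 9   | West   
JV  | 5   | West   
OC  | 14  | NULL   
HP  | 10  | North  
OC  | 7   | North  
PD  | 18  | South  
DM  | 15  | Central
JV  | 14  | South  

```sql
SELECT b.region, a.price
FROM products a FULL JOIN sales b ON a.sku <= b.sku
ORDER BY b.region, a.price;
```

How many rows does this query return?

FULL OUTER JOIN keeps every row from both sides; unmatched rows get NULL for the other side's columns.
Matching on a.sku <= b.sku.
- a row (sku=TH): no match → kept, b columns NULL.
- a row (sku=TH): no match → kept, b columns NULL.
- a row (sku=NU): matches 3 b row(s) → 3 output row(s).
- a row (sku=KW): matches 3 b row(s) → 3 output row(s).
- a row (sku=JV): matches 5 b row(s) → 5 output row(s).
- a row (sku=HP): matches 7 b row(s) → 7 output row(s).
- a row (sku=QE): no match → kept, b columns NULL.
- a row (sku=TH): no match → kept, b columns NULL.
- plus 1 unmatched b row(s), each kept with NULL a columns.
Total: 18 matched + 5 padded = 23 rows.

23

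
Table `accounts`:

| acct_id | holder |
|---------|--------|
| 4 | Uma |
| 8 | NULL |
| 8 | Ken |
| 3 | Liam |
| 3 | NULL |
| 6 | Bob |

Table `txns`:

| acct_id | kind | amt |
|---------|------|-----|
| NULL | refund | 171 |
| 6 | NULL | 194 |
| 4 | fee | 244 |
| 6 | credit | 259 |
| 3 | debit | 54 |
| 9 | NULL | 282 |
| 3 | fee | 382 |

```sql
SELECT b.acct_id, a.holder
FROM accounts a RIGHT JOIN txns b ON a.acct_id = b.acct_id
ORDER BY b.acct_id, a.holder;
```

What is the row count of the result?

9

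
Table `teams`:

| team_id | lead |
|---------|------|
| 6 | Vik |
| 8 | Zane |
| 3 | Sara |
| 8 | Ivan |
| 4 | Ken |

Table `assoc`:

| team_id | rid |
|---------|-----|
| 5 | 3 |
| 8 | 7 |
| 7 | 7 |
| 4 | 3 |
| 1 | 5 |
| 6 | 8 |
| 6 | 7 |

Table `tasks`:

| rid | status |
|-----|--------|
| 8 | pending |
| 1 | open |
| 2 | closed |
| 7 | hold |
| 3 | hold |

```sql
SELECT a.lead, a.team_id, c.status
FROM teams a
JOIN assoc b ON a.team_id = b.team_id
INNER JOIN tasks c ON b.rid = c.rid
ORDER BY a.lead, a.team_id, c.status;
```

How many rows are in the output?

Joins associate left-to-right: teams INNER JOIN assoc on team_id gives 5 intermediate row(s).
Then INNER JOIN `tasks c` on rid: keep only rows whose b.rid appears in c.
Result: 5 row(s).

5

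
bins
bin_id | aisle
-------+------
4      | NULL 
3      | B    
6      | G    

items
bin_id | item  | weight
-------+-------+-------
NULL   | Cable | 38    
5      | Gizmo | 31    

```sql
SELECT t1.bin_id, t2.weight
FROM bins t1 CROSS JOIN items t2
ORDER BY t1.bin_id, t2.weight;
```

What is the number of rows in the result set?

CROSS JOIN pairs every row of `bins` with every row of `items`: 3 × 2 = 6 rows.

6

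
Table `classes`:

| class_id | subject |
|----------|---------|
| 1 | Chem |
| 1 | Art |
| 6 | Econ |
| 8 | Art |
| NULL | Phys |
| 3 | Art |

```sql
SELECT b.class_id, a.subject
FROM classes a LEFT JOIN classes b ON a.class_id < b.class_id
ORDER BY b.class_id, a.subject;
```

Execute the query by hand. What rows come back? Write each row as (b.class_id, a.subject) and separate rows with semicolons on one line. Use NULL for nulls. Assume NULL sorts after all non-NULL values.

LEFT JOIN keeps every row from `classes a`; unmatched rows get NULL for `classes b`'s columns.
Matching on a.class_id < b.class_id. A NULL in a compared column never satisfies the condition.
Matched pairs: 9; unmatched a rows kept: 2.

(3, Art); (3, Chem); (6, Art); (6, Art); (6, Chem); (8, Art); (8, Art); (8, Chem); (8, Econ); (NULL, Art); (NULL, Phys)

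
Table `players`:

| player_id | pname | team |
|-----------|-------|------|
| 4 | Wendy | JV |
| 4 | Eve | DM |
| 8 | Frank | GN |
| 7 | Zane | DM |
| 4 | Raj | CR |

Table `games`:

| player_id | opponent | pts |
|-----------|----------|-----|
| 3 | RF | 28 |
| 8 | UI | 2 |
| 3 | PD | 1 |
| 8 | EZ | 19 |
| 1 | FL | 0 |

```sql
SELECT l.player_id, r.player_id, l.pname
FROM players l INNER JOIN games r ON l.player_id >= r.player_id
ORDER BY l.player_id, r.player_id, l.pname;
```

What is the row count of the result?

17

INNER JOIN keeps only pairs where the ON condition holds.
Matching on l.player_id >= r.player_id.
- l[0] player_id=4 → 3 match(es) in r → 3 row(s).
- l[1] player_id=4 → 3 match(es) in r → 3 row(s).
- l[2] player_id=8 → 5 match(es) in r → 5 row(s).
- l[3] player_id=7 → 3 match(es) in r → 3 row(s).
- l[4] player_id=4 → 3 match(es) in r → 3 row(s).
Total: 17 rows.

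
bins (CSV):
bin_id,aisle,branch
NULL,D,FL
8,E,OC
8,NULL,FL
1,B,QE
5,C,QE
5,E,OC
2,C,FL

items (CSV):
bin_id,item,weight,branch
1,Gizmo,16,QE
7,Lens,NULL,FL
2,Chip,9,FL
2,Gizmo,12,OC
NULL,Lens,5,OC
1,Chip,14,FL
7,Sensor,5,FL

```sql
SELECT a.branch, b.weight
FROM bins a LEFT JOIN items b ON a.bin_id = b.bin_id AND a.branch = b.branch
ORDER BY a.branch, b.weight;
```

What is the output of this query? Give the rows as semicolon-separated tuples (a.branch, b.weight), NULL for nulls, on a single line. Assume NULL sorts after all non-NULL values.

(FL, 9); (FL, NULL); (FL, NULL); (OC, NULL); (OC, NULL); (QE, 16); (QE, NULL)

LEFT JOIN keeps every row from `bins`; unmatched rows get NULL for `items`'s columns.
Matching on a.bin_id = b.bin_id AND a.branch = b.branch. A NULL in a compared column never satisfies the condition.
- a (bin_id=NULL, branch=FL) has no partner → padded with NULL.
- a (bin_id=8, branch=OC) has no partner → padded with NULL.
- a (bin_id=8, branch=FL) has no partner → padded with NULL.
- a (bin_id=1, branch=QE) pairs with 1 row(s) of b.
- a (bin_id=5, branch=QE) has no partner → padded with NULL.
- a (bin_id=5, branch=OC) has no partner → padded with NULL.
- a (bin_id=2, branch=FL) pairs with 1 row(s) of b.
After projecting and ordering:
a.branch | b.weight
FL | 9
FL | NULL
FL | NULL
OC | NULL
OC | NULL
QE | 16
QE | NULL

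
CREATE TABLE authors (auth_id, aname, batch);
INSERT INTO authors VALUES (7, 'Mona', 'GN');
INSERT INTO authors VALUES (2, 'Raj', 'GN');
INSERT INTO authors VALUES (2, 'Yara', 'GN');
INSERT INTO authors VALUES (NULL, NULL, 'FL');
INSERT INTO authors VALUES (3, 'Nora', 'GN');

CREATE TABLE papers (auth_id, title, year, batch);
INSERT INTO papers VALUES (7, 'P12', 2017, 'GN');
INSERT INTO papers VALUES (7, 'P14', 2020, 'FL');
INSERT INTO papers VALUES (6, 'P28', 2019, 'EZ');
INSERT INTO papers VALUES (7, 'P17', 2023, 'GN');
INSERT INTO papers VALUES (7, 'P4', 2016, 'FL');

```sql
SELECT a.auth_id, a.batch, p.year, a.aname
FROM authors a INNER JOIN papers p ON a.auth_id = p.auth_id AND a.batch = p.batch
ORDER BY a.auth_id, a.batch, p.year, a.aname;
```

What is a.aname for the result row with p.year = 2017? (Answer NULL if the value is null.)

INNER JOIN keeps only pairs where the ON condition holds.
Matching on a.auth_id = p.auth_id AND a.batch = p.batch. A NULL in a compared column never satisfies the condition.
Matched pairs: 2.

Mona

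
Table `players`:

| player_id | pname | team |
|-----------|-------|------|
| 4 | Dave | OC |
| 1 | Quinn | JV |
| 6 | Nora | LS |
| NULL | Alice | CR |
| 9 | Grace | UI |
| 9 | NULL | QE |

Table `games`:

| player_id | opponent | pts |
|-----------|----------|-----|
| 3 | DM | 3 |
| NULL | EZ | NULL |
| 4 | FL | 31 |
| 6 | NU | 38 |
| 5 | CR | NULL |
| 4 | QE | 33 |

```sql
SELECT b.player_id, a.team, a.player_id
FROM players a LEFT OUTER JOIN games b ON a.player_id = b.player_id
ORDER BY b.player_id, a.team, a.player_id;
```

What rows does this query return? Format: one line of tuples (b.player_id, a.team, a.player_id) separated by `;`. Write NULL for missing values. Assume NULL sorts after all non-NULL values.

(4, OC, 4); (4, OC, 4); (6, LS, 6); (NULL, CR, NULL); (NULL, JV, 1); (NULL, QE, 9); (NULL, UI, 9)

LEFT JOIN keeps every row from `players`; unmatched rows get NULL for `games`'s columns.
Matching on a.player_id = b.player_id. A NULL in a compared column never satisfies the condition.
- a row (player_id=4): matches 2 b row(s) → 2 output row(s).
- a row (player_id=1): no match → kept, b columns NULL.
- a row (player_id=6): matches 1 b row(s) → 1 output row(s).
- a row (player_id=NULL): no match → kept, b columns NULL.
- a row (player_id=9): no match → kept, b columns NULL.
- a row (player_id=9): no match → kept, b columns NULL.
After projecting and ordering:
b.player_id | a.team | a.player_id
4 | OC | 4
4 | OC | 4
6 | LS | 6
NULL | CR | NULL
NULL | JV | 1
NULL | QE | 9
NULL | UI | 9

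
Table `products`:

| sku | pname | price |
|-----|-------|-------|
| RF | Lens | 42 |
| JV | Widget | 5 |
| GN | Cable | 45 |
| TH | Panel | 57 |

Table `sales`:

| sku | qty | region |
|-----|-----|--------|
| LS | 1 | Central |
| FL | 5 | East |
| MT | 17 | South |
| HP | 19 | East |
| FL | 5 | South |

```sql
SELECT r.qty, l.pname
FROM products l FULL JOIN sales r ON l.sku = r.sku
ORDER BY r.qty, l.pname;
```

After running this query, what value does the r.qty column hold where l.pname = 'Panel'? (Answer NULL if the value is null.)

FULL OUTER JOIN keeps every row from both sides; unmatched rows get NULL for the other side's columns.
Matching on l.sku = r.sku.
- l row (sku=RF): no match → kept, r columns NULL.
- l row (sku=JV): no match → kept, r columns NULL.
- l row (sku=GN): no match → kept, r columns NULL.
- l row (sku=TH): no match → kept, r columns NULL.
- plus 5 unmatched r row(s), each kept with NULL l columns.

NULL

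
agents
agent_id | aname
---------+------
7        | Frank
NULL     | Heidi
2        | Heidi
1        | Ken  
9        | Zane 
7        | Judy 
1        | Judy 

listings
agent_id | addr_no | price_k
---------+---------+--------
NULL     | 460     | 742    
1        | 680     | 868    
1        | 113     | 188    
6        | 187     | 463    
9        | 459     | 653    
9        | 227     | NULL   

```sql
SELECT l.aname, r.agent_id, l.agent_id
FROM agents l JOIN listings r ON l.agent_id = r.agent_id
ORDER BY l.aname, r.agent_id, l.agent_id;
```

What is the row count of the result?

6

INNER JOIN keeps only pairs where the ON condition holds.
Matching on l.agent_id = r.agent_id. A NULL in a compared column never satisfies the condition.
- l[0] agent_id=7 → no match; dropped.
- l[1] agent_id=NULL → no match; dropped.
- l[2] agent_id=2 → no match; dropped.
- l[3] agent_id=1 → 2 match(es) in r → 2 row(s).
- l[4] agent_id=9 → 2 match(es) in r → 2 row(s).
- l[5] agent_id=7 → no match; dropped.
- l[6] agent_id=1 → 2 match(es) in r → 2 row(s).
Total: 6 rows.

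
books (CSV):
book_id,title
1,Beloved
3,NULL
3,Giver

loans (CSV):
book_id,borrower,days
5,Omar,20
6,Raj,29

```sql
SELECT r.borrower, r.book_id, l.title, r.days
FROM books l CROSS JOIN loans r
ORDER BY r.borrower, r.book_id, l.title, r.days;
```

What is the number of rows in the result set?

CROSS JOIN pairs every row of `books` with every row of `loans`: 3 × 2 = 6 rows.

6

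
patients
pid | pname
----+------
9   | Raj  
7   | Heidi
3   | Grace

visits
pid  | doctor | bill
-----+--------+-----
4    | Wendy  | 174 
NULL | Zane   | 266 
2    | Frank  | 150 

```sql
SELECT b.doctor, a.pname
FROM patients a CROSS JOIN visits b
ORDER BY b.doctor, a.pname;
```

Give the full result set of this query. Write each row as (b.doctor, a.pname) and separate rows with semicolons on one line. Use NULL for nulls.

CROSS JOIN pairs every row of `patients` with every row of `visits`: 3 × 3 = 9 rows.

(Frank, Grace); (Frank, Heidi); (Frank, Raj); (Wendy, Grace); (Wendy, Heidi); (Wendy, Raj); (Zane, Grace); (Zane, Heidi); (Zane, Raj)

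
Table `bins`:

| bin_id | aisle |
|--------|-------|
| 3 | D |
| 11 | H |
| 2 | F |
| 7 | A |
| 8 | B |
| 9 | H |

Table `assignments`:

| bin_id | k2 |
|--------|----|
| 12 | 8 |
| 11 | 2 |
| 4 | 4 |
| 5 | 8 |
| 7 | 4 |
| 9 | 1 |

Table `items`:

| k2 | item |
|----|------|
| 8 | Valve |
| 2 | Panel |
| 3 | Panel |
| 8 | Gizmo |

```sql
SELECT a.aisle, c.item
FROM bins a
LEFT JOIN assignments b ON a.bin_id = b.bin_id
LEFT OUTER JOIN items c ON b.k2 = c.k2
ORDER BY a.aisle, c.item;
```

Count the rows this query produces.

Step 1 — a LEFT JOIN b on bin_id → 6 row(s).
Then LEFT JOIN `items c` on k2: each of those 6 rows is kept; rows whose b.k2 has no match in c get NULL for c's columns.
Result: 6 row(s).

6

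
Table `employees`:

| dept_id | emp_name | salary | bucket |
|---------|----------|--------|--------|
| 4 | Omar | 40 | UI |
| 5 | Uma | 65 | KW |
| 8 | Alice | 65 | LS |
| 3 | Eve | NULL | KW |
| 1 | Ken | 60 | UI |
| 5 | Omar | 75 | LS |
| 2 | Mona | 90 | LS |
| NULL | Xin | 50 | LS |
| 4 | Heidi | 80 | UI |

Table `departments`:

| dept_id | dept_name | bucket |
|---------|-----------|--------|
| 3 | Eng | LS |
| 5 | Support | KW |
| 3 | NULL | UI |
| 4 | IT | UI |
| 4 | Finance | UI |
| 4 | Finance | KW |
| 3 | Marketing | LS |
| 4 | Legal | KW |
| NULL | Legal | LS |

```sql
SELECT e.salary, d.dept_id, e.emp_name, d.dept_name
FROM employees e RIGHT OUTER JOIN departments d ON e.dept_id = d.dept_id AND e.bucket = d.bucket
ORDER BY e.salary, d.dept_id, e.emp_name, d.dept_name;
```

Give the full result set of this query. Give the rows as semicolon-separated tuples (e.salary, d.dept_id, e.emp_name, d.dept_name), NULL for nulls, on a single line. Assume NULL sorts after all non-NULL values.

RIGHT JOIN keeps every row from `departments`; unmatched rows get NULL for `employees`'s columns.
Matching on e.dept_id = d.dept_id AND e.bucket = d.bucket. A NULL in a compared column never satisfies the condition.
- e[0] dept_id=4, bucket=UI → 2 match(es) in d → 2 row(s).
- e[1] dept_id=5, bucket=KW → 1 match(es) in d → 1 row(s).
- e[2] dept_id=8, bucket=LS → no match.
- e[3] dept_id=3, bucket=KW → no match.
- e[4] dept_id=1, bucket=UI → no match.
- e[5] dept_id=5, bucket=LS → no match.
- e[6] dept_id=2, bucket=LS → no match.
- e[7] dept_id=NULL, bucket=LS → no match.
- e[8] dept_id=4, bucket=UI → 2 match(es) in d → 2 row(s).
- 6 row(s) from d found no e partner → padded with NULL.

(40, 4, Omar, Finance); (40, 4, Omar, IT); (65, 5, Uma, Support); (80, 4, Heidi, Finance); (80, 4, Heidi, IT); (NULL, 3, NULL, Eng); (NULL, 3, NULL, Marketing); (NULL, 3, NULL, NULL); (NULL, 4, NULL, Finance); (NULL, 4, NULL, Legal); (NULL, NULL, NULL, Legal)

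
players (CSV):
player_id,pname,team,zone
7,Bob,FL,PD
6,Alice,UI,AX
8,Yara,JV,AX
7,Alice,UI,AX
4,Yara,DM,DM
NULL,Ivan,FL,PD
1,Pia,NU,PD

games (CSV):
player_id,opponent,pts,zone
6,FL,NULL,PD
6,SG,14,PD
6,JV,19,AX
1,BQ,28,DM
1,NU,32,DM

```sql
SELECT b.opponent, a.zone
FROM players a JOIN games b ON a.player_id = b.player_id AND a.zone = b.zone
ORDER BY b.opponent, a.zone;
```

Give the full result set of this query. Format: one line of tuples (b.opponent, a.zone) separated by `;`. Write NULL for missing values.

INNER JOIN keeps only pairs where the ON condition holds.
Matching on a.player_id = b.player_id AND a.zone = b.zone. A NULL in a compared column never satisfies the condition.
- a (player_id=7, zone=PD) has no partner → excluded.
- a (player_id=6, zone=AX) pairs with 1 row(s) of b.
- a (player_id=8, zone=AX) has no partner → excluded.
- a (player_id=7, zone=AX) has no partner → excluded.
- a (player_id=4, zone=DM) has no partner → excluded.
- a (player_id=NULL, zone=PD) has no partner → excluded.
- a (player_id=1, zone=PD) has no partner → excluded.
After projecting and ordering:
b.opponent | a.zone
JV | AX

(JV, AX)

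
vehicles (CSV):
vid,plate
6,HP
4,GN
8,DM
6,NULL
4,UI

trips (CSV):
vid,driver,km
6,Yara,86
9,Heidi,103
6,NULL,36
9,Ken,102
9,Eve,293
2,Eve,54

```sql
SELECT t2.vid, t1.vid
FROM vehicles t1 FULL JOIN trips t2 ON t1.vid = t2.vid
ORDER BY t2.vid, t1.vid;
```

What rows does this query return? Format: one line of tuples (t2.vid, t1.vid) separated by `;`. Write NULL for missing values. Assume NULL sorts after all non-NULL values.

(2, NULL); (6, 6); (6, 6); (6, 6); (6, 6); (9, NULL); (9, NULL); (9, NULL); (NULL, 4); (NULL, 4); (NULL, 8)

FULL OUTER JOIN keeps every row from both sides; unmatched rows get NULL for the other side's columns.
Matching on t1.vid = t2.vid.
Matched pairs: 4; unmatched t1 rows kept: 3; unmatched t2 rows kept: 4.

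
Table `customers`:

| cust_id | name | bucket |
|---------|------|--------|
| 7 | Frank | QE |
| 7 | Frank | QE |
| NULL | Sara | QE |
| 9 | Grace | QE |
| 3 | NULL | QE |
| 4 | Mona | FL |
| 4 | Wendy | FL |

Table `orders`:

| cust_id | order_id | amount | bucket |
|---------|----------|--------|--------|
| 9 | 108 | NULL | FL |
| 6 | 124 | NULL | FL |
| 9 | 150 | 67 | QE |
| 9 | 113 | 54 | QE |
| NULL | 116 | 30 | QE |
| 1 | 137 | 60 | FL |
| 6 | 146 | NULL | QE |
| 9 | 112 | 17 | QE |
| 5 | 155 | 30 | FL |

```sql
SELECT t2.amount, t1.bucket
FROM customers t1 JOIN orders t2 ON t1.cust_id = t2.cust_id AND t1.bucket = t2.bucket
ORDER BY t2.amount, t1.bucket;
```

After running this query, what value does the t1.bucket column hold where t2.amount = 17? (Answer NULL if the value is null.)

INNER JOIN keeps only pairs where the ON condition holds.
Matching on t1.cust_id = t2.cust_id AND t1.bucket = t2.bucket. A NULL in a compared column never satisfies the condition.
- t1[0] cust_id=7, bucket=QE → no match; dropped.
- t1[1] cust_id=7, bucket=QE → no match; dropped.
- t1[2] cust_id=NULL, bucket=QE → no match; dropped.
- t1[3] cust_id=9, bucket=QE → 3 match(es) in t2 → 3 row(s).
- t1[4] cust_id=3, bucket=QE → no match; dropped.
- t1[5] cust_id=4, bucket=FL → no match; dropped.
- t1[6] cust_id=4, bucket=FL → no match; dropped.

QE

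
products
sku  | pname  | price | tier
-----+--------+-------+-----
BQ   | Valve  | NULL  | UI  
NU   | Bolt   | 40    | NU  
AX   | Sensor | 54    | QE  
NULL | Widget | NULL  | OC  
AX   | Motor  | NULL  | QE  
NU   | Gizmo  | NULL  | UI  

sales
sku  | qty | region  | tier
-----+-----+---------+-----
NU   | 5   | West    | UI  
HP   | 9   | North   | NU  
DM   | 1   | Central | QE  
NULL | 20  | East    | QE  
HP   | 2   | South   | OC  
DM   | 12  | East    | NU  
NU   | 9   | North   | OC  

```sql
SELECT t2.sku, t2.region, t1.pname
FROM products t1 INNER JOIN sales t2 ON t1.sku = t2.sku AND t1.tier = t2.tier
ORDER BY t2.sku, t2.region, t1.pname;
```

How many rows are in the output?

INNER JOIN keeps only pairs where the ON condition holds.
Matching on t1.sku = t2.sku AND t1.tier = t2.tier. A NULL in a compared column never satisfies the condition.
Matched pairs: 1.
Total: 1 rows.

1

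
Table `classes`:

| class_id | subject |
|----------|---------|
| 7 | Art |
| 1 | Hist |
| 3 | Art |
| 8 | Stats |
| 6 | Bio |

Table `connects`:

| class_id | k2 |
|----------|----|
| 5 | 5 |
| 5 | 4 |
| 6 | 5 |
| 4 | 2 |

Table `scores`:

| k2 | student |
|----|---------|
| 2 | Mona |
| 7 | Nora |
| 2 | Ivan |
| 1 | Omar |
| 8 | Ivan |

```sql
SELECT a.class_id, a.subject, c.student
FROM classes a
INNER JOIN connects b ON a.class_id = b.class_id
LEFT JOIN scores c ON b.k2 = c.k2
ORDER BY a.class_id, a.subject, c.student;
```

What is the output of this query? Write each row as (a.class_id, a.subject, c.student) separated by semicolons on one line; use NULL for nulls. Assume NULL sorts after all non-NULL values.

(6, Bio, NULL)

Evaluate left to right. First `classes a INNER JOIN connects b` on class_id: 1 row(s).
Then LEFT JOIN `scores c` on k2: each of those 1 rows is kept; rows whose b.k2 has no match in c get NULL for c's columns.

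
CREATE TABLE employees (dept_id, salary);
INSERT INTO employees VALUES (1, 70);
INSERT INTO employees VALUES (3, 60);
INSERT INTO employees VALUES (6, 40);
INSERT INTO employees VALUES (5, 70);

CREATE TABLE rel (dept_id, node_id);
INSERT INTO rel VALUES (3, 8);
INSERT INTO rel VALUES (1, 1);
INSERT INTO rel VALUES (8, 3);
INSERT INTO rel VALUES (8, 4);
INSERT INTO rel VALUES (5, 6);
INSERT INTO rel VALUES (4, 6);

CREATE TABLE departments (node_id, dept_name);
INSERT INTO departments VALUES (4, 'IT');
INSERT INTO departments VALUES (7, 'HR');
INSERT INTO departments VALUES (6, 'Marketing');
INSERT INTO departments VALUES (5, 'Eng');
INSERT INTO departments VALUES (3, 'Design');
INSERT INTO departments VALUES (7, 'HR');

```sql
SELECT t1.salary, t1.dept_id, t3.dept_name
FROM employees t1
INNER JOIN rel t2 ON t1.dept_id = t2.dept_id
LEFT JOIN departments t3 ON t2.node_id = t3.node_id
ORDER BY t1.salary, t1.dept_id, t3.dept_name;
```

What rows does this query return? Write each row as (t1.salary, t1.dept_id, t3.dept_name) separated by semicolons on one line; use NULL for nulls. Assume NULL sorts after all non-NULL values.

(60, 3, NULL); (70, 1, NULL); (70, 5, Marketing)

Evaluate left to right. First `employees t1 INNER JOIN rel t2` on dept_id: 3 row(s).
Then LEFT JOIN `departments t3` on node_id: each of those 3 rows is kept; rows whose t2.node_id has no match in t3 get NULL for t3's columns.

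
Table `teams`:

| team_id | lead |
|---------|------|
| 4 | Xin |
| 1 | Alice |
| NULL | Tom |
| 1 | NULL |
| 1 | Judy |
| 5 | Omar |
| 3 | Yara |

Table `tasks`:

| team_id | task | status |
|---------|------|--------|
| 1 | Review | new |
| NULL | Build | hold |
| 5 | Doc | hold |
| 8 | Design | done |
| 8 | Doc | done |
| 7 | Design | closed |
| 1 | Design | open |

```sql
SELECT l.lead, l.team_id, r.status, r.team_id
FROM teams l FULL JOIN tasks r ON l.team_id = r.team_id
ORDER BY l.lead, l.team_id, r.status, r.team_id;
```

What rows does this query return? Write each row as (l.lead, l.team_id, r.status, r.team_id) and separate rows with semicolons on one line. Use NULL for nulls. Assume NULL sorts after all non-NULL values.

(Alice, 1, new, 1); (Alice, 1, open, 1); (Judy, 1, new, 1); (Judy, 1, open, 1); (Omar, 5, hold, 5); (Tom, NULL, NULL, NULL); (Xin, 4, NULL, NULL); (Yara, 3, NULL, NULL); (NULL, 1, new, 1); (NULL, 1, open, 1); (NULL, NULL, closed, 7); (NULL, NULL, done, 8); (NULL, NULL, done, 8); (NULL, NULL, hold, NULL)

FULL OUTER JOIN keeps every row from both sides; unmatched rows get NULL for the other side's columns.
Matching on l.team_id = r.team_id. A NULL in a compared column never satisfies the condition.
- l row (team_id=4): no match → kept, r columns NULL.
- l row (team_id=1): matches 2 r row(s) → 2 output row(s).
- l row (team_id=NULL): no match → kept, r columns NULL.
- l row (team_id=1): matches 2 r row(s) → 2 output row(s).
- l row (team_id=1): matches 2 r row(s) → 2 output row(s).
- l row (team_id=5): matches 1 r row(s) → 1 output row(s).
- l row (team_id=3): no match → kept, r columns NULL.
- plus 4 unmatched r row(s), each kept with NULL l columns.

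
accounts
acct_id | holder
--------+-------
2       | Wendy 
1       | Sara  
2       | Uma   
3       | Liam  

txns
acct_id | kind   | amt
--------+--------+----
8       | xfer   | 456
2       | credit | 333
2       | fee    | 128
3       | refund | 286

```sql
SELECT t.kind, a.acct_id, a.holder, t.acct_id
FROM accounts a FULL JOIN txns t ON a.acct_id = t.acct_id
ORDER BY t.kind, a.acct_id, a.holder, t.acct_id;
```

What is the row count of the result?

FULL OUTER JOIN keeps every row from both sides; unmatched rows get NULL for the other side's columns.
Matching on a.acct_id = t.acct_id.
Matched pairs: 5; unmatched a rows kept: 1; unmatched t rows kept: 1.
Total: 5 matched + 2 padded = 7 rows.

7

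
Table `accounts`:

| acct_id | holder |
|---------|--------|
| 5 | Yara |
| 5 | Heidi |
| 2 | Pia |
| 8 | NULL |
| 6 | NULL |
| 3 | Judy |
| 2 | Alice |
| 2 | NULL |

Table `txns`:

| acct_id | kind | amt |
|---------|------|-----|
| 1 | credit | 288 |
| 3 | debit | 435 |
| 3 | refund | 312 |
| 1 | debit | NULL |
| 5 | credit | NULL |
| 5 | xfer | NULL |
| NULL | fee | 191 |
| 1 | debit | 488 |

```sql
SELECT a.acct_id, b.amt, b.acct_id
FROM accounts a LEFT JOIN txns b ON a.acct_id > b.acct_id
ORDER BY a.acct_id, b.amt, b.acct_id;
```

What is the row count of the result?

36

LEFT JOIN keeps every row from `accounts`; unmatched rows get NULL for `txns`'s columns.
Matching on a.acct_id > b.acct_id. A NULL in a compared column never satisfies the condition.
Matched pairs: 36; unmatched a rows kept: 0.
Total: 36 rows.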